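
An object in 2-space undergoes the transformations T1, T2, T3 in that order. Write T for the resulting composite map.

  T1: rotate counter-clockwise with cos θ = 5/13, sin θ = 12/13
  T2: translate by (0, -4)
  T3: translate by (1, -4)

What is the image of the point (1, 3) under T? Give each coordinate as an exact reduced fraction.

T(p) = (-18/13, -77/13)

T1 rotate counter-clockwise with cos θ = 5/13, sin θ = 12/13: (1, 3) → (-31/13, 27/13)
T2 translate by (0, -4): (-31/13, 27/13) → (-31/13, -25/13)
T3 translate by (1, -4): (-31/13, -25/13) → (-18/13, -77/13)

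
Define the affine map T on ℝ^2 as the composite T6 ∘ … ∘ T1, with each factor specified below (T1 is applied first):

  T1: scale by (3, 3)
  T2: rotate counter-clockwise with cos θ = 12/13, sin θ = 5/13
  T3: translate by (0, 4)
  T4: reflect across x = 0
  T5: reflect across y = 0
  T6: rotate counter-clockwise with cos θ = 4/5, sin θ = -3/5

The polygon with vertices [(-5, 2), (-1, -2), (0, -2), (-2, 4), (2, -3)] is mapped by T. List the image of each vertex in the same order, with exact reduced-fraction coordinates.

image vertices: (693/65, -826/65), (129/65, 122/65), (-12/13, 34/13), (6/13, -212/13), (-6, 7)

T1 scale by (3, 3): (-5, 2) → (-15, 6); (-1, -2) → (-3, -6); (0, -2) → (0, -6); (-2, 4) → (-6, 12); (2, -3) → (6, -9)
T2 rotate counter-clockwise with cos θ = 12/13, sin θ = 5/13: (-15, 6) → (-210/13, -3/13); (-3, -6) → (-6/13, -87/13); (0, -6) → (30/13, -72/13); (-6, 12) → (-132/13, 114/13); (6, -9) → (9, -6)
T3 translate by (0, 4): (-210/13, -3/13) → (-210/13, 49/13); (-6/13, -87/13) → (-6/13, -35/13); (30/13, -72/13) → (30/13, -20/13); (-132/13, 114/13) → (-132/13, 166/13); (9, -6) → (9, -2)
T4 reflect across x = 0: (-210/13, 49/13) → (210/13, 49/13); (-6/13, -35/13) → (6/13, -35/13); (30/13, -20/13) → (-30/13, -20/13); (-132/13, 166/13) → (132/13, 166/13); (9, -2) → (-9, -2)
T5 reflect across y = 0: (210/13, 49/13) → (210/13, -49/13); (6/13, -35/13) → (6/13, 35/13); (-30/13, -20/13) → (-30/13, 20/13); (132/13, 166/13) → (132/13, -166/13); (-9, -2) → (-9, 2)
T6 rotate counter-clockwise with cos θ = 4/5, sin θ = -3/5: (210/13, -49/13) → (693/65, -826/65); (6/13, 35/13) → (129/65, 122/65); (-30/13, 20/13) → (-12/13, 34/13); (132/13, -166/13) → (6/13, -212/13); (-9, 2) → (-6, 7)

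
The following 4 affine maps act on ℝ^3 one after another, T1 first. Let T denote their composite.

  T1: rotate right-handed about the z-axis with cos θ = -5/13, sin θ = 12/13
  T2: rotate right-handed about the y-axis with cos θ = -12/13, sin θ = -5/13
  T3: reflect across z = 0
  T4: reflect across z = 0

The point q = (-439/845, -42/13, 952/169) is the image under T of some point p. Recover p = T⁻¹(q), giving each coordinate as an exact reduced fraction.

p = (-4, -6/5, -5)

T1 = [-5/13 -12/13 0 0; 12/13 -5/13 0 0; 0 0 1 0; 0 0 0 1]
T2·T1 = [60/169 144/169 -5/13 0; 12/13 -5/13 0 0; -25/169 -60/169 -12/13 0; 0 0 0 1]
T3·…·T1 = [60/169 144/169 -5/13 0; 12/13 -5/13 0 0; 25/169 60/169 12/13 0; 0 0 0 1]
T4·…·T1 = [60/169 144/169 -5/13 0; 12/13 -5/13 0 0; -25/169 -60/169 -12/13 0; 0 0 0 1]
det M = 1; M⁻¹ = [60/169 12/13 -25/169 0; 144/169 -5/13 -60/169 0; -5/13 0 -12/13 0; 0 0 0 1]
M⁻¹ · (-439/845, -42/13, 952/169)ᵀ = (-4, -6/5, -5)ᵀ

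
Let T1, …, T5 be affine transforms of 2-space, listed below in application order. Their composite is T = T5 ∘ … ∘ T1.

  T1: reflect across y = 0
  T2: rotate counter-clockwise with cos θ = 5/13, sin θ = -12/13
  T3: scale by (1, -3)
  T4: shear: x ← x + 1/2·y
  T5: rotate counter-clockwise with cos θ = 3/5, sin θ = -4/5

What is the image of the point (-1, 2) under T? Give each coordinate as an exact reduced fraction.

T(p) = (-24/13, 22/13)

T1 reflect across y = 0: (-1, 2) → (-1, -2)
T2 rotate counter-clockwise with cos θ = 5/13, sin θ = -12/13: (-1, -2) → (-29/13, 2/13)
T3 scale by (1, -3): (-29/13, 2/13) → (-29/13, -6/13)
T4 shear: x ← x + 1/2·y: (-29/13, -6/13) → (-32/13, -6/13)
T5 rotate counter-clockwise with cos θ = 3/5, sin θ = -4/5: (-32/13, -6/13) → (-24/13, 22/13)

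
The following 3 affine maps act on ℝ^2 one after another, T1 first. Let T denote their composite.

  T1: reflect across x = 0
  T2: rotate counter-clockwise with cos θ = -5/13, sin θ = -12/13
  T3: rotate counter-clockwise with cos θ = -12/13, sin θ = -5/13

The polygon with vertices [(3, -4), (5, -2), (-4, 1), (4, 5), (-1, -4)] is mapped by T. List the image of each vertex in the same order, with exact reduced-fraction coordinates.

image vertices: (4, -3), (2, -5), (-1, 4), (-5, -4), (4, 1)

T1 reflect across x = 0: (3, -4) → (-3, -4); (5, -2) → (-5, -2); (-4, 1) → (4, 1); (4, 5) → (-4, 5); (-1, -4) → (1, -4)
T2 rotate counter-clockwise with cos θ = -5/13, sin θ = -12/13: (-3, -4) → (-33/13, 56/13); (-5, -2) → (1/13, 70/13); (4, 1) → (-8/13, -53/13); (-4, 5) → (80/13, 23/13); (1, -4) → (-53/13, 8/13)
T3 rotate counter-clockwise with cos θ = -12/13, sin θ = -5/13: (-33/13, 56/13) → (4, -3); (1/13, 70/13) → (2, -5); (-8/13, -53/13) → (-1, 4); (80/13, 23/13) → (-5, -4); (-53/13, 8/13) → (4, 1)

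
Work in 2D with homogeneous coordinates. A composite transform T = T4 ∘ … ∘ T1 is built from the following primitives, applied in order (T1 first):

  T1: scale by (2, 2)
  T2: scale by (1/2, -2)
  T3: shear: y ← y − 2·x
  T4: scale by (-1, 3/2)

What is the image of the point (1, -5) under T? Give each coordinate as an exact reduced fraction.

T1 scale by (2, 2): (1, -5) → (2, -10)
T2 scale by (1/2, -2): (2, -10) → (1, 20)
T3 shear: y ← y − 2·x: (1, 20) → (1, 18)
T4 scale by (-1, 3/2): (1, 18) → (-1, 27)

T(p) = (-1, 27)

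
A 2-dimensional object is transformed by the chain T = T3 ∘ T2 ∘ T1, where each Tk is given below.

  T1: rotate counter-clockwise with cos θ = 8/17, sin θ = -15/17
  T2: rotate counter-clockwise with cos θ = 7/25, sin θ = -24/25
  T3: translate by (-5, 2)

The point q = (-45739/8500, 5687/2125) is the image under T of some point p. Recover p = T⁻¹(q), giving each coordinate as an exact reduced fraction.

T1 = [8/17 15/17 0; -15/17 8/17 0; 0 0 1]
T2·T1 = [-304/425 297/425 0; -297/425 -304/425 0; 0 0 1]
T3·…·T1 = [-304/425 297/425 -5; -297/425 -304/425 2; 0 0 1]
det M = 1; M⁻¹ = [-304/425 -297/425 -926/425; 297/425 -304/425 2093/425; 0 0 1]
M⁻¹ · (-45739/8500, 5687/2125)ᵀ = (-1/5, -3/4)ᵀ

p = (-1/5, -3/4)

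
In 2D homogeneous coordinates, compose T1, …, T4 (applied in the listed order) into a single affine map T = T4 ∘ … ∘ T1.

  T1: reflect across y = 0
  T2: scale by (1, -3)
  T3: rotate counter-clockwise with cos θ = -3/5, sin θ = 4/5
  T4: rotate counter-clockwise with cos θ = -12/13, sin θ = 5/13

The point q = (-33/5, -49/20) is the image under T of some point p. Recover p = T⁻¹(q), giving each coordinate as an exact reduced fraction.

T1 = [1 0 0; 0 -1 0; 0 0 1]
T2·T1 = [1 0 0; 0 3 0; 0 0 1]
T3·…·T1 = [-3/5 -12/5 0; 4/5 -9/5 0; 0 0 1]
T4·…·T1 = [16/65 189/65 0; -63/65 48/65 0; 0 0 1]
det M = 3; M⁻¹ = [16/65 -63/65 0; 21/65 16/195 0; 0 0 1]
M⁻¹ · (-33/5, -49/20)ᵀ = (3/4, -7/3)ᵀ

p = (3/4, -7/3)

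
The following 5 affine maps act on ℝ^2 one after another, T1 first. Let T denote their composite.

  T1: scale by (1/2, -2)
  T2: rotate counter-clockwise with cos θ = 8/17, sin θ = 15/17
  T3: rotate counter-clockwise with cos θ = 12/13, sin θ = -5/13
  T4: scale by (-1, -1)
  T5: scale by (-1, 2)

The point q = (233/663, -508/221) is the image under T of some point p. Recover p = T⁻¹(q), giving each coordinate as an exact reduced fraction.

p = (2, -1/3)

T1 = [1/2 0 0; 0 -2 0; 0 0 1]
T2·T1 = [4/17 30/17 0; 15/34 -16/17 0; 0 0 1]
T3·…·T1 = [171/442 280/221 0; 70/221 -342/221 0; 0 0 1]
T4·…·T1 = [-171/442 -280/221 0; -70/221 342/221 0; 0 0 1]
T5·…·T1 = [171/442 280/221 0; -140/221 684/221 0; 0 0 1]
det M = 2; M⁻¹ = [342/221 -140/221 0; 70/221 171/884 0; 0 0 1]
M⁻¹ · (233/663, -508/221)ᵀ = (2, -1/3)ᵀ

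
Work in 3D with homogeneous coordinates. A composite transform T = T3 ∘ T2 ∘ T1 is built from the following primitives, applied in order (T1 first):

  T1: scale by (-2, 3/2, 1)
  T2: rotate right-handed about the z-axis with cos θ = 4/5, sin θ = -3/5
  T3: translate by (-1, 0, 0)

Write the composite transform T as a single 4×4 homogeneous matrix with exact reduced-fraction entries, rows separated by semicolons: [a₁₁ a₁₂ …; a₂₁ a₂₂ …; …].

T = [-8/5 9/10 0 -1; 6/5 6/5 0 0; 0 0 1 0; 0 0 0 1]

T1 = [-2 0 0 0; 0 3/2 0 0; 0 0 1 0; 0 0 0 1]
T2·T1 = [-8/5 9/10 0 0; 6/5 6/5 0 0; 0 0 1 0; 0 0 0 1]
T3·…·T1 = [-8/5 9/10 0 -1; 6/5 6/5 0 0; 0 0 1 0; 0 0 0 1]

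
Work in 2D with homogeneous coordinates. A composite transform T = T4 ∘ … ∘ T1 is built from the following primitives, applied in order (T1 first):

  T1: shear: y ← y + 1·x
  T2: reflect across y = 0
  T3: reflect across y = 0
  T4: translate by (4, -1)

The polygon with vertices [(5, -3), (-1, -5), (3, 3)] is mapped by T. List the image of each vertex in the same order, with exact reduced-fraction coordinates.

T1 shear: y ← y + 1·x: (5, -3) → (5, 2); (-1, -5) → (-1, -6); (3, 3) → (3, 6)
T2 reflect across y = 0: (5, 2) → (5, -2); (-1, -6) → (-1, 6); (3, 6) → (3, -6)
T3 reflect across y = 0: (5, -2) → (5, 2); (-1, 6) → (-1, -6); (3, -6) → (3, 6)
T4 translate by (4, -1): (5, 2) → (9, 1); (-1, -6) → (3, -7); (3, 6) → (7, 5)

image vertices: (9, 1), (3, -7), (7, 5)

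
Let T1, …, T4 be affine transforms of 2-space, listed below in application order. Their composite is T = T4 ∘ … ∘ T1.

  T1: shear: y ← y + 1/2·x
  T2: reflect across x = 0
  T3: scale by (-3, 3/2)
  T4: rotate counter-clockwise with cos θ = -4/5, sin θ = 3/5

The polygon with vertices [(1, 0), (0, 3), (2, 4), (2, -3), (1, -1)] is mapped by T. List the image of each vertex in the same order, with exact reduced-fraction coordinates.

image vertices: (-57/20, 6/5), (-27/10, -18/5), (-93/10, -12/5), (-3, 6), (-39/20, 12/5)

T1 shear: y ← y + 1/2·x: (1, 0) → (1, 1/2); (0, 3) → (0, 3); (2, 4) → (2, 5); (2, -3) → (2, -2); (1, -1) → (1, -1/2)
T2 reflect across x = 0: (1, 1/2) → (-1, 1/2); (0, 3) → (0, 3); (2, 5) → (-2, 5); (2, -2) → (-2, -2); (1, -1/2) → (-1, -1/2)
T3 scale by (-3, 3/2): (-1, 1/2) → (3, 3/4); (0, 3) → (0, 9/2); (-2, 5) → (6, 15/2); (-2, -2) → (6, -3); (-1, -1/2) → (3, -3/4)
T4 rotate counter-clockwise with cos θ = -4/5, sin θ = 3/5: (3, 3/4) → (-57/20, 6/5); (0, 9/2) → (-27/10, -18/5); (6, 15/2) → (-93/10, -12/5); (6, -3) → (-3, 6); (3, -3/4) → (-39/20, 12/5)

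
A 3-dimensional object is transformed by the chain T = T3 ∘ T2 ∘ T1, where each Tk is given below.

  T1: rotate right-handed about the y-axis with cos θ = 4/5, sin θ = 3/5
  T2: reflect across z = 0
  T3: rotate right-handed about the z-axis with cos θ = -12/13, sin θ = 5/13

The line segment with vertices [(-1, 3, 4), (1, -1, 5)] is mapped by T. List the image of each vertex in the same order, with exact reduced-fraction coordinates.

image vertices: (-171/65, -28/13, -19/5), (-203/65, 31/13, -17/5)

T1 rotate right-handed about the y-axis with cos θ = 4/5, sin θ = 3/5: (-1, 3, 4) → (8/5, 3, 19/5); (1, -1, 5) → (19/5, -1, 17/5)
T2 reflect across z = 0: (8/5, 3, 19/5) → (8/5, 3, -19/5); (19/5, -1, 17/5) → (19/5, -1, -17/5)
T3 rotate right-handed about the z-axis with cos θ = -12/13, sin θ = 5/13: (8/5, 3, -19/5) → (-171/65, -28/13, -19/5); (19/5, -1, -17/5) → (-203/65, 31/13, -17/5)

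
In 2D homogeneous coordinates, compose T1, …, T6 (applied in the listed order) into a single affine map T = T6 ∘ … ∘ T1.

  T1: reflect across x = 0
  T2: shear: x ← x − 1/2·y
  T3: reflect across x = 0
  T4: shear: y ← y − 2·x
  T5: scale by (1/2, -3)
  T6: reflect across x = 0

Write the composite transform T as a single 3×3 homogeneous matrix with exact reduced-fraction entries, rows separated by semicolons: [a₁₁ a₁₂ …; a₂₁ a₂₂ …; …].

T = [-1/2 -1/4 0; 6 0 0; 0 0 1]

T1 = [-1 0 0; 0 1 0; 0 0 1]
T2·T1 = [-1 -1/2 0; 0 1 0; 0 0 1]
T3·…·T1 = [1 1/2 0; 0 1 0; 0 0 1]
T4·…·T1 = [1 1/2 0; -2 0 0; 0 0 1]
T5·…·T1 = [1/2 1/4 0; 6 0 0; 0 0 1]
T6·…·T1 = [-1/2 -1/4 0; 6 0 0; 0 0 1]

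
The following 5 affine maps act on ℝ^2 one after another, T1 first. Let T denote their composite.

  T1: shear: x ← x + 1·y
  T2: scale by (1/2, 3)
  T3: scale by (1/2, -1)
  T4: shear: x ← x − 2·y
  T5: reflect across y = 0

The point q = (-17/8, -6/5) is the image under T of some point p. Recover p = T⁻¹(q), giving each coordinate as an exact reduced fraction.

p = (3/2, -2/5)

T1 = [1 1 0; 0 1 0; 0 0 1]
T2·T1 = [1/2 1/2 0; 0 3 0; 0 0 1]
T3·…·T1 = [1/4 1/4 0; 0 -3 0; 0 0 1]
T4·…·T1 = [1/4 25/4 0; 0 -3 0; 0 0 1]
T5·…·T1 = [1/4 25/4 0; 0 3 0; 0 0 1]
det M = 3/4; M⁻¹ = [4 -25/3 0; 0 1/3 0; 0 0 1]
M⁻¹ · (-17/8, -6/5)ᵀ = (3/2, -2/5)ᵀ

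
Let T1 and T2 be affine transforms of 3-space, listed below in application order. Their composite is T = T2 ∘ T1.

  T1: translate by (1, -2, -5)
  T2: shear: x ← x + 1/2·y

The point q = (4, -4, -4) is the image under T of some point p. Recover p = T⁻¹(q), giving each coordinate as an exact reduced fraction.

T1 = [1 0 0 1; 0 1 0 -2; 0 0 1 -5; 0 0 0 1]
T2·T1 = [1 1/2 0 0; 0 1 0 -2; 0 0 1 -5; 0 0 0 1]
det M = 1; M⁻¹ = [1 -1/2 0 -1; 0 1 0 2; 0 0 1 5; 0 0 0 1]
M⁻¹ · (4, -4, -4)ᵀ = (5, -2, 1)ᵀ

p = (5, -2, 1)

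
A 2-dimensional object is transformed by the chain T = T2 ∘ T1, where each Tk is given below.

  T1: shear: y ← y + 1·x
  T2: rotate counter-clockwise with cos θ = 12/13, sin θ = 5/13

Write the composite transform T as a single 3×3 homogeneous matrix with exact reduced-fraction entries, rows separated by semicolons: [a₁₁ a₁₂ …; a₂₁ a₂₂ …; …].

T1 = [1 0 0; 1 1 0; 0 0 1]
T2·T1 = [7/13 -5/13 0; 17/13 12/13 0; 0 0 1]

T = [7/13 -5/13 0; 17/13 12/13 0; 0 0 1]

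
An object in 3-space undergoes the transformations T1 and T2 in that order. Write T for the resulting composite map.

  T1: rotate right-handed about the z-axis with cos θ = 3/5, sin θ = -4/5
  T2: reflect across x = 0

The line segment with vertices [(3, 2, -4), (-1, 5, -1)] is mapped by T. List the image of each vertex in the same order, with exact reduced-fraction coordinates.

T1 rotate right-handed about the z-axis with cos θ = 3/5, sin θ = -4/5: (3, 2, -4) → (17/5, -6/5, -4); (-1, 5, -1) → (17/5, 19/5, -1)
T2 reflect across x = 0: (17/5, -6/5, -4) → (-17/5, -6/5, -4); (17/5, 19/5, -1) → (-17/5, 19/5, -1)

image vertices: (-17/5, -6/5, -4), (-17/5, 19/5, -1)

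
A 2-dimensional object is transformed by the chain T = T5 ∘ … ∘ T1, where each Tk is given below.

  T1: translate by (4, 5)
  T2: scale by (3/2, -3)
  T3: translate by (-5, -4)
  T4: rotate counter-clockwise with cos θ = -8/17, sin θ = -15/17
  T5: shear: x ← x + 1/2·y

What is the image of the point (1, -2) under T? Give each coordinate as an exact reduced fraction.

T(p) = (-727/68, 133/34)

T1 translate by (4, 5): (1, -2) → (5, 3)
T2 scale by (3/2, -3): (5, 3) → (15/2, -9)
T3 translate by (-5, -4): (15/2, -9) → (5/2, -13)
T4 rotate counter-clockwise with cos θ = -8/17, sin θ = -15/17: (5/2, -13) → (-215/17, 133/34)
T5 shear: x ← x + 1/2·y: (-215/17, 133/34) → (-727/68, 133/34)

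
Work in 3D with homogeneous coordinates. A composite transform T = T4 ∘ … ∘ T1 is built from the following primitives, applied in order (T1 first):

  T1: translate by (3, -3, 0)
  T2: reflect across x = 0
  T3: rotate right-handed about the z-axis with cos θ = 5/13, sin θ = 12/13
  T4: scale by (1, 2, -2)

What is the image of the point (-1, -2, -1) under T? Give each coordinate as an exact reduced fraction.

T1 translate by (3, -3, 0): (-1, -2, -1) → (2, -5, -1)
T2 reflect across x = 0: (2, -5, -1) → (-2, -5, -1)
T3 rotate right-handed about the z-axis with cos θ = 5/13, sin θ = 12/13: (-2, -5, -1) → (50/13, -49/13, -1)
T4 scale by (1, 2, -2): (50/13, -49/13, -1) → (50/13, -98/13, 2)

T(p) = (50/13, -98/13, 2)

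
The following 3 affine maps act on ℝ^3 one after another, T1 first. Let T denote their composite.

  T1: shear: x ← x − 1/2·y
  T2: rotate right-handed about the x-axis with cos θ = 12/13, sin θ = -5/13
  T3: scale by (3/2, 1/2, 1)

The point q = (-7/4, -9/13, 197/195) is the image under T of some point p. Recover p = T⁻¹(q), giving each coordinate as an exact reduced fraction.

p = (-2, -5/3, 2/5)

T1 = [1 -1/2 0 0; 0 1 0 0; 0 0 1 0; 0 0 0 1]
T2·T1 = [1 -1/2 0 0; 0 12/13 5/13 0; 0 -5/13 12/13 0; 0 0 0 1]
T3·…·T1 = [3/2 -3/4 0 0; 0 6/13 5/26 0; 0 -5/13 12/13 0; 0 0 0 1]
det M = 3/4; M⁻¹ = [2/3 12/13 -5/26 0; 0 24/13 -5/13 0; 0 10/13 12/13 0; 0 0 0 1]
M⁻¹ · (-7/4, -9/13, 197/195)ᵀ = (-2, -5/3, 2/5)ᵀ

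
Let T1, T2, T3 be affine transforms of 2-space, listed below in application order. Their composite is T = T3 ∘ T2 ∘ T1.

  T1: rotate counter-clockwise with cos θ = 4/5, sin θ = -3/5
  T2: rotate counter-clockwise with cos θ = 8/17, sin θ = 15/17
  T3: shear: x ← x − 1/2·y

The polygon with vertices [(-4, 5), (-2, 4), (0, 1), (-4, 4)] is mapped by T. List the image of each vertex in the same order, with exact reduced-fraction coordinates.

T1 rotate counter-clockwise with cos θ = 4/5, sin θ = -3/5: (-4, 5) → (-1/5, 32/5); (-2, 4) → (4/5, 22/5); (0, 1) → (3/5, 4/5); (-4, 4) → (-4/5, 28/5)
T2 rotate counter-clockwise with cos θ = 8/17, sin θ = 15/17: (-1/5, 32/5) → (-488/85, 241/85); (4/5, 22/5) → (-298/85, 236/85); (3/5, 4/5) → (-36/85, 77/85); (-4/5, 28/5) → (-452/85, 164/85)
T3 shear: x ← x − 1/2·y: (-488/85, 241/85) → (-1217/170, 241/85); (-298/85, 236/85) → (-416/85, 236/85); (-36/85, 77/85) → (-149/170, 77/85); (-452/85, 164/85) → (-534/85, 164/85)

image vertices: (-1217/170, 241/85), (-416/85, 236/85), (-149/170, 77/85), (-534/85, 164/85)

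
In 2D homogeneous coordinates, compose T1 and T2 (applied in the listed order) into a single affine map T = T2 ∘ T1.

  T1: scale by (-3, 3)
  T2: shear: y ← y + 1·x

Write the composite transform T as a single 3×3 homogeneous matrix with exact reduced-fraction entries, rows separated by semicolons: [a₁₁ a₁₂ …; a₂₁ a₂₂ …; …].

T1 = [-3 0 0; 0 3 0; 0 0 1]
T2·T1 = [-3 0 0; -3 3 0; 0 0 1]

T = [-3 0 0; -3 3 0; 0 0 1]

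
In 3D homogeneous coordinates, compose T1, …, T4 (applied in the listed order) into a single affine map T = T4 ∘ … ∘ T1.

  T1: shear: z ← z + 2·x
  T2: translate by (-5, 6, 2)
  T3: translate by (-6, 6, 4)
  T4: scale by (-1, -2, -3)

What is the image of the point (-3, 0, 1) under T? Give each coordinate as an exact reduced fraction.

T1 shear: z ← z + 2·x: (-3, 0, 1) → (-3, 0, -5)
T2 translate by (-5, 6, 2): (-3, 0, -5) → (-8, 6, -3)
T3 translate by (-6, 6, 4): (-8, 6, -3) → (-14, 12, 1)
T4 scale by (-1, -2, -3): (-14, 12, 1) → (14, -24, -3)

T(p) = (14, -24, -3)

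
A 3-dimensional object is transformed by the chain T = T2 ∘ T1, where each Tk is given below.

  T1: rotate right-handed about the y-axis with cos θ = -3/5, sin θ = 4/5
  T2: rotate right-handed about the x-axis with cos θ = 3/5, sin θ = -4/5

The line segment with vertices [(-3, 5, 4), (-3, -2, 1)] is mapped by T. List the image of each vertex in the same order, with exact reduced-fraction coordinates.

T1 rotate right-handed about the y-axis with cos θ = -3/5, sin θ = 4/5: (-3, 5, 4) → (5, 5, 0); (-3, -2, 1) → (13/5, -2, 9/5)
T2 rotate right-handed about the x-axis with cos θ = 3/5, sin θ = -4/5: (5, 5, 0) → (5, 3, -4); (13/5, -2, 9/5) → (13/5, 6/25, 67/25)

image vertices: (5, 3, -4), (13/5, 6/25, 67/25)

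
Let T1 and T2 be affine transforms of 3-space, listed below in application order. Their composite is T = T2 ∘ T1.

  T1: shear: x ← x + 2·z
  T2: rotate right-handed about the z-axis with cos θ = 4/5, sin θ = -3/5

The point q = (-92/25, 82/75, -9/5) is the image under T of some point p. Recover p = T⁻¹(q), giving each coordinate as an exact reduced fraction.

T1 = [1 0 2 0; 0 1 0 0; 0 0 1 0; 0 0 0 1]
T2·T1 = [4/5 3/5 8/5 0; -3/5 4/5 -6/5 0; 0 0 1 0; 0 0 0 1]
det M = 1; M⁻¹ = [4/5 -3/5 -2 0; 3/5 4/5 0 0; 0 0 1 0; 0 0 0 1]
M⁻¹ · (-92/25, 82/75, -9/5)ᵀ = (0, -4/3, -9/5)ᵀ

p = (0, -4/3, -9/5)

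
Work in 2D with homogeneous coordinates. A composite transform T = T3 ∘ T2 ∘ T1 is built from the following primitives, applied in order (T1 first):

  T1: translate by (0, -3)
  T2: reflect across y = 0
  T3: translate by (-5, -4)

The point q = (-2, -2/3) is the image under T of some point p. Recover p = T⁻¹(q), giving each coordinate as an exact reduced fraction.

T1 = [1 0 0; 0 1 -3; 0 0 1]
T2·T1 = [1 0 0; 0 -1 3; 0 0 1]
T3·…·T1 = [1 0 -5; 0 -1 -1; 0 0 1]
det M = -1; M⁻¹ = [1 0 5; 0 -1 -1; 0 0 1]
M⁻¹ · (-2, -2/3)ᵀ = (3, -1/3)ᵀ

p = (3, -1/3)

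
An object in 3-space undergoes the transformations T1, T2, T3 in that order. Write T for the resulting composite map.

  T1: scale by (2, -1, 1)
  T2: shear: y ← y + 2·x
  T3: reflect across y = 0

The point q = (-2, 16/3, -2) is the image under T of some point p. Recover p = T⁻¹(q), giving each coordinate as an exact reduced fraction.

p = (-1, 4/3, -2)

T1 = [2 0 0 0; 0 -1 0 0; 0 0 1 0; 0 0 0 1]
T2·T1 = [2 0 0 0; 4 -1 0 0; 0 0 1 0; 0 0 0 1]
T3·…·T1 = [2 0 0 0; -4 1 0 0; 0 0 1 0; 0 0 0 1]
det M = 2; M⁻¹ = [1/2 0 0 0; 2 1 0 0; 0 0 1 0; 0 0 0 1]
M⁻¹ · (-2, 16/3, -2)ᵀ = (-1, 4/3, -2)ᵀ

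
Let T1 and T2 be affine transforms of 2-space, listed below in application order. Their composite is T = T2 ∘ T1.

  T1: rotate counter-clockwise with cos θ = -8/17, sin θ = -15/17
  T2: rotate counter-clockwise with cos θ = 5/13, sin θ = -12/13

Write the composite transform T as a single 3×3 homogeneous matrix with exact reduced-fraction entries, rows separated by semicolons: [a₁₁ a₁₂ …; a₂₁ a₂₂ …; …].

T1 = [-8/17 15/17 0; -15/17 -8/17 0; 0 0 1]
T2·T1 = [-220/221 -21/221 0; 21/221 -220/221 0; 0 0 1]

T = [-220/221 -21/221 0; 21/221 -220/221 0; 0 0 1]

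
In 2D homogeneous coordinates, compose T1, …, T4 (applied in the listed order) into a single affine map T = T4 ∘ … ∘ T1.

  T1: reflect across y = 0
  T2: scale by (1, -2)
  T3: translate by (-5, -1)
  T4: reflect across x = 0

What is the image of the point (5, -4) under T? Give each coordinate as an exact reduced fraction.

T1 reflect across y = 0: (5, -4) → (5, 4)
T2 scale by (1, -2): (5, 4) → (5, -8)
T3 translate by (-5, -1): (5, -8) → (0, -9)
T4 reflect across x = 0: (0, -9) → (0, -9)

T(p) = (0, -9)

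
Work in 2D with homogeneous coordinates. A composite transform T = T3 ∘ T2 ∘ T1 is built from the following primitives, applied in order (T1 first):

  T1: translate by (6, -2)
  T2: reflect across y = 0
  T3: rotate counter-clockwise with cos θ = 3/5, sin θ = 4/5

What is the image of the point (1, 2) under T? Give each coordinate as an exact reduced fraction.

T(p) = (21/5, 28/5)

T1 translate by (6, -2): (1, 2) → (7, 0)
T2 reflect across y = 0: (7, 0) → (7, 0)
T3 rotate counter-clockwise with cos θ = 3/5, sin θ = 4/5: (7, 0) → (21/5, 28/5)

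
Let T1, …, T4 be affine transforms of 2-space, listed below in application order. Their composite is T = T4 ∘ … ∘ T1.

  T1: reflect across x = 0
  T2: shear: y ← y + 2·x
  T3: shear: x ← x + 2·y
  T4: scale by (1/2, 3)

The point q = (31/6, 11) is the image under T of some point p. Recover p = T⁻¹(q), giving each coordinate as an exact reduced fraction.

p = (-3, -7/3)

T1 = [-1 0 0; 0 1 0; 0 0 1]
T2·T1 = [-1 0 0; -2 1 0; 0 0 1]
T3·…·T1 = [-5 2 0; -2 1 0; 0 0 1]
T4·…·T1 = [-5/2 1 0; -6 3 0; 0 0 1]
det M = -3/2; M⁻¹ = [-2 2/3 0; -4 5/3 0; 0 0 1]
M⁻¹ · (31/6, 11)ᵀ = (-3, -7/3)ᵀ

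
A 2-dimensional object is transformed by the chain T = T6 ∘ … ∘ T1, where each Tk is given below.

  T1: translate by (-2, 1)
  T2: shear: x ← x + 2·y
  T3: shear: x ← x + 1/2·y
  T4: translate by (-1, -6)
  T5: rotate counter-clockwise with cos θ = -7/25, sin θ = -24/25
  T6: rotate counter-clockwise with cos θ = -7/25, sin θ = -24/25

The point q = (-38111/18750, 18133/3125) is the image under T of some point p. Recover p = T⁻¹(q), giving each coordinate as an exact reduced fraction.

p = (7/3, 6/5)

T1 = [1 0 -2; 0 1 1; 0 0 1]
T2·T1 = [1 2 0; 0 1 1; 0 0 1]
T3·…·T1 = [1 5/2 1/2; 0 1 1; 0 0 1]
T4·…·T1 = [1 5/2 -1/2; 0 1 -5; 0 0 1]
T5·…·T1 = [-7/25 13/50 -233/50; -24/25 -67/25 47/25; 0 0 1]
T6·…·T1 = [-527/625 -3307/1250 3887/1250; 336/625 313/625 2467/625; 0 0 1]
det M = 1; M⁻¹ = [313/625 3307/1250 -12; -336/625 -527/625 5; 0 0 1]
M⁻¹ · (-38111/18750, 18133/3125)ᵀ = (7/3, 6/5)ᵀ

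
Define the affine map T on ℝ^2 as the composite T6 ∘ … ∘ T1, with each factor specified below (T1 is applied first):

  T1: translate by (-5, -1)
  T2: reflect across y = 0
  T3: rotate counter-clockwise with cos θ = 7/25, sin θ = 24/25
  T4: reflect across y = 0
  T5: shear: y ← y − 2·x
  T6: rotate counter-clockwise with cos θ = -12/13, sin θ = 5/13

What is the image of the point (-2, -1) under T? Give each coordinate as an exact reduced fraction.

T1 translate by (-5, -1): (-2, -1) → (-7, -2)
T2 reflect across y = 0: (-7, -2) → (-7, 2)
T3 rotate counter-clockwise with cos θ = 7/25, sin θ = 24/25: (-7, 2) → (-97/25, -154/25)
T4 reflect across y = 0: (-97/25, -154/25) → (-97/25, 154/25)
T5 shear: y ← y − 2·x: (-97/25, 154/25) → (-97/25, 348/25)
T6 rotate counter-clockwise with cos θ = -12/13, sin θ = 5/13: (-97/25, 348/25) → (-576/325, -4661/325)

T(p) = (-576/325, -4661/325)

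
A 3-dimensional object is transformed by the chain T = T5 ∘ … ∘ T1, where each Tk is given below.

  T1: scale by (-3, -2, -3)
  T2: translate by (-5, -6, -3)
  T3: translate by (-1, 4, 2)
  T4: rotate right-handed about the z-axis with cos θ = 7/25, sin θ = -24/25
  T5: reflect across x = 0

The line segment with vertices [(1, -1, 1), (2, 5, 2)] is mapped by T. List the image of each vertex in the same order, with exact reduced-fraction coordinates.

image vertices: (63/25, 216/25, -4), (372/25, 204/25, -7)

T1 scale by (-3, -2, -3): (1, -1, 1) → (-3, 2, -3); (2, 5, 2) → (-6, -10, -6)
T2 translate by (-5, -6, -3): (-3, 2, -3) → (-8, -4, -6); (-6, -10, -6) → (-11, -16, -9)
T3 translate by (-1, 4, 2): (-8, -4, -6) → (-9, 0, -4); (-11, -16, -9) → (-12, -12, -7)
T4 rotate right-handed about the z-axis with cos θ = 7/25, sin θ = -24/25: (-9, 0, -4) → (-63/25, 216/25, -4); (-12, -12, -7) → (-372/25, 204/25, -7)
T5 reflect across x = 0: (-63/25, 216/25, -4) → (63/25, 216/25, -4); (-372/25, 204/25, -7) → (372/25, 204/25, -7)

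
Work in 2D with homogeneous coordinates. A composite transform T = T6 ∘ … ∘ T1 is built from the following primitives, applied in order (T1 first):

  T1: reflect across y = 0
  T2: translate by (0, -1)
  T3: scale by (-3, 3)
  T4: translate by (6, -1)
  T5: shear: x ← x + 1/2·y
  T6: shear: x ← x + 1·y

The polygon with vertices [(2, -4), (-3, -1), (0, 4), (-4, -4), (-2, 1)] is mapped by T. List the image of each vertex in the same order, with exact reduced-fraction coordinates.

image vertices: (12, 8), (27/2, -1), (-18, -16), (30, 8), (3/2, -7)

T1 reflect across y = 0: (2, -4) → (2, 4); (-3, -1) → (-3, 1); (0, 4) → (0, -4); (-4, -4) → (-4, 4); (-2, 1) → (-2, -1)
T2 translate by (0, -1): (2, 4) → (2, 3); (-3, 1) → (-3, 0); (0, -4) → (0, -5); (-4, 4) → (-4, 3); (-2, -1) → (-2, -2)
T3 scale by (-3, 3): (2, 3) → (-6, 9); (-3, 0) → (9, 0); (0, -5) → (0, -15); (-4, 3) → (12, 9); (-2, -2) → (6, -6)
T4 translate by (6, -1): (-6, 9) → (0, 8); (9, 0) → (15, -1); (0, -15) → (6, -16); (12, 9) → (18, 8); (6, -6) → (12, -7)
T5 shear: x ← x + 1/2·y: (0, 8) → (4, 8); (15, -1) → (29/2, -1); (6, -16) → (-2, -16); (18, 8) → (22, 8); (12, -7) → (17/2, -7)
T6 shear: x ← x + 1·y: (4, 8) → (12, 8); (29/2, -1) → (27/2, -1); (-2, -16) → (-18, -16); (22, 8) → (30, 8); (17/2, -7) → (3/2, -7)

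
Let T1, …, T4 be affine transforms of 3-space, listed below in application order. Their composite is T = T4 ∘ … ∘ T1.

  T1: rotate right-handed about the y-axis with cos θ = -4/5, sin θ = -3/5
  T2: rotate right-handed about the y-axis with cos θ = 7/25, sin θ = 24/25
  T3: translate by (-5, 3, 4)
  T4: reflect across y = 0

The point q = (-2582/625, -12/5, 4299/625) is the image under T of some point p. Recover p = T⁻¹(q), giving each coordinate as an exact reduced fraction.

p = (3, -3/5, 1/5)

T1 = [-4/5 0 -3/5 0; 0 1 0 0; 3/5 0 -4/5 0; 0 0 0 1]
T2·T1 = [44/125 0 -117/125 0; 0 1 0 0; 117/125 0 44/125 0; 0 0 0 1]
T3·…·T1 = [44/125 0 -117/125 -5; 0 1 0 3; 117/125 0 44/125 4; 0 0 0 1]
T4·…·T1 = [44/125 0 -117/125 -5; 0 -1 0 -3; 117/125 0 44/125 4; 0 0 0 1]
det M = -1; M⁻¹ = [44/125 0 117/125 -248/125; 0 -1 0 -3; -117/125 0 44/125 -761/125; 0 0 0 1]
M⁻¹ · (-2582/625, -12/5, 4299/625)ᵀ = (3, -3/5, 1/5)ᵀ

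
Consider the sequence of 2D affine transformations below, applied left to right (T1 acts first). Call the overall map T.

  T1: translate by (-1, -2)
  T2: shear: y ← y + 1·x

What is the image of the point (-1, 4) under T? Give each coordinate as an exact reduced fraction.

T1 translate by (-1, -2): (-1, 4) → (-2, 2)
T2 shear: y ← y + 1·x: (-2, 2) → (-2, 0)

T(p) = (-2, 0)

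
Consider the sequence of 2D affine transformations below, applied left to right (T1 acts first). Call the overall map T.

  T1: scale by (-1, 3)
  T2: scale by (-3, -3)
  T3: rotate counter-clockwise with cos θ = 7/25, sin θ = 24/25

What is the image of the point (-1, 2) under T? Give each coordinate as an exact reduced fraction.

T1 scale by (-1, 3): (-1, 2) → (1, 6)
T2 scale by (-3, -3): (1, 6) → (-3, -18)
T3 rotate counter-clockwise with cos θ = 7/25, sin θ = 24/25: (-3, -18) → (411/25, -198/25)

T(p) = (411/25, -198/25)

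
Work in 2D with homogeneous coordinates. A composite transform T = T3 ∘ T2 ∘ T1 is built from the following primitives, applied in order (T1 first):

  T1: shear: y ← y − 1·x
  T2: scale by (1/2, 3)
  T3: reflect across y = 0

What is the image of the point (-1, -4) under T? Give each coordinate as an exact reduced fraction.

T1 shear: y ← y − 1·x: (-1, -4) → (-1, -3)
T2 scale by (1/2, 3): (-1, -3) → (-1/2, -9)
T3 reflect across y = 0: (-1/2, -9) → (-1/2, 9)

T(p) = (-1/2, 9)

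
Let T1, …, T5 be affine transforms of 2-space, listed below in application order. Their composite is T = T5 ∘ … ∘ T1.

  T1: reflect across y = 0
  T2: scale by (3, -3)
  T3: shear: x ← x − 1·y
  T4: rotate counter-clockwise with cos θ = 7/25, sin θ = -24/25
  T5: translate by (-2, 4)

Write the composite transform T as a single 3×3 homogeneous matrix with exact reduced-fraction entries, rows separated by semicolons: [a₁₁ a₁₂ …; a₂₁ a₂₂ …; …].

T = [21/25 51/25 -2; -72/25 93/25 4; 0 0 1]

T1 = [1 0 0; 0 -1 0; 0 0 1]
T2·T1 = [3 0 0; 0 3 0; 0 0 1]
T3·…·T1 = [3 -3 0; 0 3 0; 0 0 1]
T4·…·T1 = [21/25 51/25 0; -72/25 93/25 0; 0 0 1]
T5·…·T1 = [21/25 51/25 -2; -72/25 93/25 4; 0 0 1]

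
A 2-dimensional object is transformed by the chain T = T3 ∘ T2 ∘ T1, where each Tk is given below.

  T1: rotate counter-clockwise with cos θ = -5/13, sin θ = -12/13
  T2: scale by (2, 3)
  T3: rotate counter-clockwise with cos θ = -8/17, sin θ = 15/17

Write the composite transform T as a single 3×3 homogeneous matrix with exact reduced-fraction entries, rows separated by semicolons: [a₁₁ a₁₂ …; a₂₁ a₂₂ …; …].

T1 = [-5/13 12/13 0; -12/13 -5/13 0; 0 0 1]
T2·T1 = [-10/13 24/13 0; -36/13 -15/13 0; 0 0 1]
T3·…·T1 = [620/221 33/221 0; 138/221 480/221 0; 0 0 1]

T = [620/221 33/221 0; 138/221 480/221 0; 0 0 1]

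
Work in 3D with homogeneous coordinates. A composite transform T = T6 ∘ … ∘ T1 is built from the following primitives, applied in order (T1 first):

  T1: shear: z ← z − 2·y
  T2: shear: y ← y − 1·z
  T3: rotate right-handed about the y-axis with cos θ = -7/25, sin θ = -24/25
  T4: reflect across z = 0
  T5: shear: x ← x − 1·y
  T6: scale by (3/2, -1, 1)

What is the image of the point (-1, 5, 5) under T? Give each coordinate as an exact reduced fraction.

T1 shear: z ← z − 2·y: (-1, 5, 5) → (-1, 5, -5)
T2 shear: y ← y − 1·z: (-1, 5, -5) → (-1, 10, -5)
T3 rotate right-handed about the y-axis with cos θ = -7/25, sin θ = -24/25: (-1, 10, -5) → (127/25, 10, 11/25)
T4 reflect across z = 0: (127/25, 10, 11/25) → (127/25, 10, -11/25)
T5 shear: x ← x − 1·y: (127/25, 10, -11/25) → (-123/25, 10, -11/25)
T6 scale by (3/2, -1, 1): (-123/25, 10, -11/25) → (-369/50, -10, -11/25)

T(p) = (-369/50, -10, -11/25)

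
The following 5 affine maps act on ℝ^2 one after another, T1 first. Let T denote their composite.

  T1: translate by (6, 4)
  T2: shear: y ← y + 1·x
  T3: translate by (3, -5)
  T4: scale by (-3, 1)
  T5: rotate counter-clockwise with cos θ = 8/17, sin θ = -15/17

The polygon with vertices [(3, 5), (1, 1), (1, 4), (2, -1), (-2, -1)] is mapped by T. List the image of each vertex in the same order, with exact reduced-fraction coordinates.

image vertices: (-93/17, 644/17), (-135/17, 506/17), (-90/17, 530/17), (-174/17, 543/17), (-138/17, 331/17)

T1 translate by (6, 4): (3, 5) → (9, 9); (1, 1) → (7, 5); (1, 4) → (7, 8); (2, -1) → (8, 3); (-2, -1) → (4, 3)
T2 shear: y ← y + 1·x: (9, 9) → (9, 18); (7, 5) → (7, 12); (7, 8) → (7, 15); (8, 3) → (8, 11); (4, 3) → (4, 7)
T3 translate by (3, -5): (9, 18) → (12, 13); (7, 12) → (10, 7); (7, 15) → (10, 10); (8, 11) → (11, 6); (4, 7) → (7, 2)
T4 scale by (-3, 1): (12, 13) → (-36, 13); (10, 7) → (-30, 7); (10, 10) → (-30, 10); (11, 6) → (-33, 6); (7, 2) → (-21, 2)
T5 rotate counter-clockwise with cos θ = 8/17, sin θ = -15/17: (-36, 13) → (-93/17, 644/17); (-30, 7) → (-135/17, 506/17); (-30, 10) → (-90/17, 530/17); (-33, 6) → (-174/17, 543/17); (-21, 2) → (-138/17, 331/17)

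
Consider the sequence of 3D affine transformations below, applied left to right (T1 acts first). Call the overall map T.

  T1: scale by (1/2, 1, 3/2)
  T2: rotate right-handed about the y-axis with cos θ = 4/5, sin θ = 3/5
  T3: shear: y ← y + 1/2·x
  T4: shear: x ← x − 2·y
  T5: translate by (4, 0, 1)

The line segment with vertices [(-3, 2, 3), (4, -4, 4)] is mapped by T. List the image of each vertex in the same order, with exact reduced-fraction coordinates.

T1 scale by (1/2, 1, 3/2): (-3, 2, 3) → (-3/2, 2, 9/2); (4, -4, 4) → (2, -4, 6)
T2 rotate right-handed about the y-axis with cos θ = 4/5, sin θ = 3/5: (-3/2, 2, 9/2) → (3/2, 2, 9/2); (2, -4, 6) → (26/5, -4, 18/5)
T3 shear: y ← y + 1/2·x: (3/2, 2, 9/2) → (3/2, 11/4, 9/2); (26/5, -4, 18/5) → (26/5, -7/5, 18/5)
T4 shear: x ← x − 2·y: (3/2, 11/4, 9/2) → (-4, 11/4, 9/2); (26/5, -7/5, 18/5) → (8, -7/5, 18/5)
T5 translate by (4, 0, 1): (-4, 11/4, 9/2) → (0, 11/4, 11/2); (8, -7/5, 18/5) → (12, -7/5, 23/5)

image vertices: (0, 11/4, 11/2), (12, -7/5, 23/5)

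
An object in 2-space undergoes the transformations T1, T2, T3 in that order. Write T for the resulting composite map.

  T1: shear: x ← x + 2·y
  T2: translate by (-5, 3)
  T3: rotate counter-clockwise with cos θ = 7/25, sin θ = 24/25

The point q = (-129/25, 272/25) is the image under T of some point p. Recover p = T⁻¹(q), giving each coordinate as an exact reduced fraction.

p = (4, 5)

T1 = [1 2 0; 0 1 0; 0 0 1]
T2·T1 = [1 2 -5; 0 1 3; 0 0 1]
T3·…·T1 = [7/25 -2/5 -107/25; 24/25 11/5 -99/25; 0 0 1]
det M = 1; M⁻¹ = [11/5 2/5 11; -24/25 7/25 -3; 0 0 1]
M⁻¹ · (-129/25, 272/25)ᵀ = (4, 5)ᵀ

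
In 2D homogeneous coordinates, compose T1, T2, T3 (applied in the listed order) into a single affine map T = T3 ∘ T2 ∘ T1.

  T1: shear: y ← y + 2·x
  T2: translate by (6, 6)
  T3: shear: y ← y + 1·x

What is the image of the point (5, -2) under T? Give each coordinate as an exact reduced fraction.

T(p) = (11, 25)

T1 shear: y ← y + 2·x: (5, -2) → (5, 8)
T2 translate by (6, 6): (5, 8) → (11, 14)
T3 shear: y ← y + 1·x: (11, 14) → (11, 25)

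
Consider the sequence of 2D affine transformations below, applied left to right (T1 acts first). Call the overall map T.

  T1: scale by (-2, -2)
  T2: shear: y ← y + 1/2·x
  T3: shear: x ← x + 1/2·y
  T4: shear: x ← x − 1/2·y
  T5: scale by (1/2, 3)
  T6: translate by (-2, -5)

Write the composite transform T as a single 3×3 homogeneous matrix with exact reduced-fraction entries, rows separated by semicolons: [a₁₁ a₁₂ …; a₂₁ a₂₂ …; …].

T1 = [-2 0 0; 0 -2 0; 0 0 1]
T2·T1 = [-2 0 0; -1 -2 0; 0 0 1]
T3·…·T1 = [-5/2 -1 0; -1 -2 0; 0 0 1]
T4·…·T1 = [-2 0 0; -1 -2 0; 0 0 1]
T5·…·T1 = [-1 0 0; -3 -6 0; 0 0 1]
T6·…·T1 = [-1 0 -2; -3 -6 -5; 0 0 1]

T = [-1 0 -2; -3 -6 -5; 0 0 1]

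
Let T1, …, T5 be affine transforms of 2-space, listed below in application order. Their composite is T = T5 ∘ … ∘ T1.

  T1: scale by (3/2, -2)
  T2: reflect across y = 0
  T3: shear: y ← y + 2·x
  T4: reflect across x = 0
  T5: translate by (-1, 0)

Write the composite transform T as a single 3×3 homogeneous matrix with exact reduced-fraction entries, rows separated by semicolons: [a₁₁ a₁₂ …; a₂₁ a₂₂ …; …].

T1 = [3/2 0 0; 0 -2 0; 0 0 1]
T2·T1 = [3/2 0 0; 0 2 0; 0 0 1]
T3·…·T1 = [3/2 0 0; 3 2 0; 0 0 1]
T4·…·T1 = [-3/2 0 0; 3 2 0; 0 0 1]
T5·…·T1 = [-3/2 0 -1; 3 2 0; 0 0 1]

T = [-3/2 0 -1; 3 2 0; 0 0 1]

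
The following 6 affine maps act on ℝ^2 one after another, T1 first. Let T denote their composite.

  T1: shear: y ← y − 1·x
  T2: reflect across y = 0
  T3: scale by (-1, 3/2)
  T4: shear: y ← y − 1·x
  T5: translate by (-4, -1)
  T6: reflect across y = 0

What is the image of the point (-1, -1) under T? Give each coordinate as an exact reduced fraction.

T1 shear: y ← y − 1·x: (-1, -1) → (-1, 0)
T2 reflect across y = 0: (-1, 0) → (-1, 0)
T3 scale by (-1, 3/2): (-1, 0) → (1, 0)
T4 shear: y ← y − 1·x: (1, 0) → (1, -1)
T5 translate by (-4, -1): (1, -1) → (-3, -2)
T6 reflect across y = 0: (-3, -2) → (-3, 2)

T(p) = (-3, 2)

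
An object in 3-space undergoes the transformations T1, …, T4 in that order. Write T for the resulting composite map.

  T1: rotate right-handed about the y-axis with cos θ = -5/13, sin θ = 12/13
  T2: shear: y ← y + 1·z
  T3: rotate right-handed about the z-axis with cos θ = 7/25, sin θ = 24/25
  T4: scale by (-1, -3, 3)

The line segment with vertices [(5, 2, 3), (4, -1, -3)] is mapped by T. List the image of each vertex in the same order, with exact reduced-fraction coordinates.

image vertices: (-1253/325, 237/325, -225/13), (-712/325, 4998/325, -99/13)

T1 rotate right-handed about the y-axis with cos θ = -5/13, sin θ = 12/13: (5, 2, 3) → (11/13, 2, -75/13); (4, -1, -3) → (-56/13, -1, -33/13)
T2 shear: y ← y + 1·z: (11/13, 2, -75/13) → (11/13, -49/13, -75/13); (-56/13, -1, -33/13) → (-56/13, -46/13, -33/13)
T3 rotate right-handed about the z-axis with cos θ = 7/25, sin θ = 24/25: (11/13, -49/13, -75/13) → (1253/325, -79/325, -75/13); (-56/13, -46/13, -33/13) → (712/325, -1666/325, -33/13)
T4 scale by (-1, -3, 3): (1253/325, -79/325, -75/13) → (-1253/325, 237/325, -225/13); (712/325, -1666/325, -33/13) → (-712/325, 4998/325, -99/13)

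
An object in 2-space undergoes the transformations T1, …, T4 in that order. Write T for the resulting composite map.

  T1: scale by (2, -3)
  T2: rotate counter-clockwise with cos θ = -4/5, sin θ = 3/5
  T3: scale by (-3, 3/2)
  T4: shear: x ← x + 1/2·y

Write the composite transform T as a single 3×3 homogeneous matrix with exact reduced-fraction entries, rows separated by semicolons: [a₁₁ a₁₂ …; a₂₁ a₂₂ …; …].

T1 = [2 0 0; 0 -3 0; 0 0 1]
T2·T1 = [-8/5 9/5 0; 6/5 12/5 0; 0 0 1]
T3·…·T1 = [24/5 -27/5 0; 9/5 18/5 0; 0 0 1]
T4·…·T1 = [57/10 -18/5 0; 9/5 18/5 0; 0 0 1]

T = [57/10 -18/5 0; 9/5 18/5 0; 0 0 1]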